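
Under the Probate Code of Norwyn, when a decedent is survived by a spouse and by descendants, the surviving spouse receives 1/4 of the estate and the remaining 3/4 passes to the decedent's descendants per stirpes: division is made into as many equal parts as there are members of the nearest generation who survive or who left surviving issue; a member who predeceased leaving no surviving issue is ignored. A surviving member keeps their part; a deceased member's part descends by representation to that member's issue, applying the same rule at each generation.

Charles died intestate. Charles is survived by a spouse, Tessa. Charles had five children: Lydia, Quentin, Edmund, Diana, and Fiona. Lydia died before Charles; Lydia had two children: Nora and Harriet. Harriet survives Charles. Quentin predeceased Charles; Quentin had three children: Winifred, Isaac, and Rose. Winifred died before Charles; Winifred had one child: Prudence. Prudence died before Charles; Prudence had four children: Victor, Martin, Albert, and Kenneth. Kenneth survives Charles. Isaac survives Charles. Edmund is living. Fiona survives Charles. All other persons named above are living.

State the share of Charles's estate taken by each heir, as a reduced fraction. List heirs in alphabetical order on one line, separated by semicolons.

Tessa, as surviving spouse, takes 1/4.
The remaining 3/4 passes to Charles's descendants per stirpes.
The 3/4 is divided into 5 equal shares of 3/20 among Lydia, Quentin, Edmund, Diana, Fiona.
Lydia predeceased; the 3/20 allotted to Lydia's branch passes to Lydia's issue by representation.
The 3/20 is divided into 2 equal shares of 3/40 among Nora, Harriet.
Nora is living and takes 3/40.
Harriet is living and takes 3/40.
Quentin predeceased; the 3/20 allotted to Quentin's branch passes to Quentin's issue by representation.
The 3/20 is divided into 3 equal shares of 1/20 among Winifred, Isaac, Rose.
Winifred predeceased; the 1/20 allotted to Winifred's branch passes to Winifred's issue by representation.
Prudence's line is the sole branch at this level, so the full 1/20 passes to Prudence's issue by representation.
The 1/20 is divided into 4 equal shares of 1/80 among Victor, Martin, Albert, Kenneth.
Victor is living and takes 1/80.
Martin is living and takes 1/80.
Albert is living and takes 1/80.
Kenneth is living and takes 1/80.
Isaac is living and takes 1/20.
Rose is living and takes 1/20.
Edmund is living and takes 3/20.
Diana is living and takes 3/20.
Fiona is living and takes 3/20.

Albert 1/80; Diana 3/20; Edmund 3/20; Fiona 3/20; Harriet 3/40; Isaac 1/20; Kenneth 1/80; Martin 1/80; Nora 3/40; Rose 1/20; Tessa 1/4; Victor 1/80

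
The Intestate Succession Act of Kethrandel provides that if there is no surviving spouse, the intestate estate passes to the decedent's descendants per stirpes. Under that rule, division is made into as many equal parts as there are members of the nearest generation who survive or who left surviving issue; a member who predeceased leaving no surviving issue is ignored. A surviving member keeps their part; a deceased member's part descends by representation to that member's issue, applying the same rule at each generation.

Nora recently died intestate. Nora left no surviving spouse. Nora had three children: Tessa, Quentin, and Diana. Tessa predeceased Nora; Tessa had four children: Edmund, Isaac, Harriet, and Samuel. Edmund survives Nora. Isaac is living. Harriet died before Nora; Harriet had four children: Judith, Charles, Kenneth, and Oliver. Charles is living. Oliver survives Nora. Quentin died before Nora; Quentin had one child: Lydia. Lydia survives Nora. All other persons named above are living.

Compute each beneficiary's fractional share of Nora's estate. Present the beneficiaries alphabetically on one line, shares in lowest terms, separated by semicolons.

There is no surviving spouse, so the entire estate passes to Nora's descendants per stirpes.
The estate is divided into 3 equal shares of 1/3 among Tessa, Quentin, Diana.
Tessa predeceased; the 1/3 allotted to Tessa's branch passes to Tessa's issue by representation.
The 1/3 is divided into 4 equal shares of 1/12 among Edmund, Isaac, Harriet, Samuel.
Edmund is living and takes 1/12.
Isaac is living and takes 1/12.
Harriet predeceased; the 1/12 allotted to Harriet's branch passes to Harriet's issue by representation.
The 1/12 is divided into 4 equal shares of 1/48 among Judith, Charles, Kenneth, Oliver.
Judith is living and takes 1/48.
Charles is living and takes 1/48.
Kenneth is living and takes 1/48.
Oliver is living and takes 1/48.
Samuel is living and takes 1/12.
Quentin predeceased; the 1/3 allotted to Quentin's branch passes to Quentin's issue by representation.
Lydia is the sole taker at this level and receives the full 1/3.
Diana is living and takes 1/3.

Charles 1/48; Diana 1/3; Edmund 1/12; Isaac 1/12; Judith 1/48; Kenneth 1/48; Lydia 1/3; Oliver 1/48; Samuel 1/12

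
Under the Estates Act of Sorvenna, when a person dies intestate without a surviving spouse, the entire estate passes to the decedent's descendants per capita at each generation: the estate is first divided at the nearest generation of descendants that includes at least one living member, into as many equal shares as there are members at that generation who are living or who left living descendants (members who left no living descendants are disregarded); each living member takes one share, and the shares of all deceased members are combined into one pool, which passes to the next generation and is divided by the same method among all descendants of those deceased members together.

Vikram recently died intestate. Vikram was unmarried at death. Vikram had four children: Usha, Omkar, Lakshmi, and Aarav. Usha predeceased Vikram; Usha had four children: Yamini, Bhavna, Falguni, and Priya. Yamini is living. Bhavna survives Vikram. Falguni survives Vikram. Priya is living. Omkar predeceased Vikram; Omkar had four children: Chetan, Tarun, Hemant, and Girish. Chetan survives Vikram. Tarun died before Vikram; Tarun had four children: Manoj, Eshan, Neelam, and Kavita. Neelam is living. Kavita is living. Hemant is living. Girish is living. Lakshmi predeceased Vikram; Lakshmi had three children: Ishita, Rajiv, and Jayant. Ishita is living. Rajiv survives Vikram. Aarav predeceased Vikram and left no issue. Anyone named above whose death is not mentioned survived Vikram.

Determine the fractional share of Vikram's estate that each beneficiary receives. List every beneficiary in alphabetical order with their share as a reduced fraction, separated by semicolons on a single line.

There is no surviving spouse, so the entire estate passes to Vikram's descendants per capita at each generation.
No one at generation 1 (Usha, Omkar, Lakshmi) is living; moving to the next generation.
At generation 2 (Yamini, Bhavna, Falguni, Priya, Chetan, Tarun, Hemant, Girish, Ishita, Rajiv, Jayant) there are 11 shares of (1)/11 = 1/11 each.
Living: Yamini, Bhavna, Falguni, Priya, Chetan, Hemant, Girish, Ishita, Rajiv, and Jayant — each takes 1/11.
Deceased: Tarun. That 1/11 share is carried to generation 3.
At generation 3 (Manoj, Eshan, Neelam, Kavita) there are 4 shares of (1/11)/4 = 1/44 each.
Living: Manoj, Eshan, Neelam, and Kavita — each takes 1/44.

Bhavna 1/11; Chetan 1/11; Eshan 1/44; Falguni 1/11; Girish 1/11; Hemant 1/11; Ishita 1/11; Jayant 1/11; Kavita 1/44; Manoj 1/44; Neelam 1/44; Priya 1/11; Rajiv 1/11; Yamini 1/11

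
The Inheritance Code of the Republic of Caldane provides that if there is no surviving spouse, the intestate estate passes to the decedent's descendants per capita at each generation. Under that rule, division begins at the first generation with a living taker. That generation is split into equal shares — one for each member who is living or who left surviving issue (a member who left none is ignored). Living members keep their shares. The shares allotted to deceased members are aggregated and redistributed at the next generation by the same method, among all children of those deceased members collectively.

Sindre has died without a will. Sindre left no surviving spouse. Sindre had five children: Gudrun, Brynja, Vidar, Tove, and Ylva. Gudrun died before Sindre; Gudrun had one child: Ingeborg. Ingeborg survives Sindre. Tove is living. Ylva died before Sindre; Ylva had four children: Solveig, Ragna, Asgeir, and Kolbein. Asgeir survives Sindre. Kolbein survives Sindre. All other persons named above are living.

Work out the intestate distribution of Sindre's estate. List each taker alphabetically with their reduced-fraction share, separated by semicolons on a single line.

Asgeir 2/25; Brynja 1/5; Ingeborg 2/25; Kolbein 2/25; Ragna 2/25; Solveig 2/25; Tove 1/5; Vidar 1/5

There is no surviving spouse, so the entire estate passes to Sindre's descendants per capita at each generation.
At generation 1 (Gudrun, Brynja, Vidar, Tove, Ylva) there are 5 shares of (1)/5 = 1/5 each.
Living: Brynja, Vidar, and Tove — each takes 1/5.
Deceased: Gudrun and Ylva. Their combined 2/5 is pooled and carried to generation 2.
At generation 2 (Ingeborg, Solveig, Ragna, Asgeir, Kolbein) there are 5 shares of (2/5)/5 = 2/25 each.
Living: Ingeborg, Solveig, Ragna, Asgeir, and Kolbein — each takes 2/25.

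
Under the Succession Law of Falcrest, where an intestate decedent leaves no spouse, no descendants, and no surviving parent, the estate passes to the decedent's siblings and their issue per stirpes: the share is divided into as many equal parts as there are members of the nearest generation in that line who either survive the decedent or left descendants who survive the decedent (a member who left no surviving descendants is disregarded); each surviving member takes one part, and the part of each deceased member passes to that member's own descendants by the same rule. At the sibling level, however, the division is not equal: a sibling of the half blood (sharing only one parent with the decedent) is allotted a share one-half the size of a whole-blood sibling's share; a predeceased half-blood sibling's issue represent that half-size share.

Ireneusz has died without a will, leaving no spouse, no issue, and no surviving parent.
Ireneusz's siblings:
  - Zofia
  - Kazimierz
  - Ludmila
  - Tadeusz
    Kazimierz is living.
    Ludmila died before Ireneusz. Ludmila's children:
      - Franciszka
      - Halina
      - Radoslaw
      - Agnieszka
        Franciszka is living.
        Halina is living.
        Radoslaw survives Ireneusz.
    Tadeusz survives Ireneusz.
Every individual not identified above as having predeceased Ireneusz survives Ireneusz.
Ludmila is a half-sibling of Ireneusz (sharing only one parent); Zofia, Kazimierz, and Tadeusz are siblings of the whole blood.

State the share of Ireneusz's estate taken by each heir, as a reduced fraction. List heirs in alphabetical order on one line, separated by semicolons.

Agnieszka 1/28; Franciszka 1/28; Halina 1/28; Kazimierz 2/7; Radoslaw 1/28; Tadeusz 2/7; Zofia 2/7

No spouse, descendants, or parent survives, so the estate passes to Ireneusz's siblings per stirpes.
Half-blood siblings count for one-half the weight of whole-blood siblings at the initial division.
Dividing 1 in proportion to weights (total weight 7/2): Zofia (weight 1) → 2/7; Kazimierz (weight 1) → 2/7; Ludmila (weight 1/2) → 1/7; Tadeusz (weight 1) → 2/7.
Zofia is living and takes 2/7.
Kazimierz is living and takes 2/7.
Ludmila predeceased; the 1/7 allotted to Ludmila's branch passes to Ludmila's issue by representation.
The 1/7 is divided into 4 equal shares of 1/28 among Franciszka, Halina, Radoslaw, Agnieszka.
Franciszka is living and takes 1/28.
Halina is living and takes 1/28.
Radoslaw is living and takes 1/28.
Agnieszka is living and takes 1/28.
Tadeusz is living and takes 2/7.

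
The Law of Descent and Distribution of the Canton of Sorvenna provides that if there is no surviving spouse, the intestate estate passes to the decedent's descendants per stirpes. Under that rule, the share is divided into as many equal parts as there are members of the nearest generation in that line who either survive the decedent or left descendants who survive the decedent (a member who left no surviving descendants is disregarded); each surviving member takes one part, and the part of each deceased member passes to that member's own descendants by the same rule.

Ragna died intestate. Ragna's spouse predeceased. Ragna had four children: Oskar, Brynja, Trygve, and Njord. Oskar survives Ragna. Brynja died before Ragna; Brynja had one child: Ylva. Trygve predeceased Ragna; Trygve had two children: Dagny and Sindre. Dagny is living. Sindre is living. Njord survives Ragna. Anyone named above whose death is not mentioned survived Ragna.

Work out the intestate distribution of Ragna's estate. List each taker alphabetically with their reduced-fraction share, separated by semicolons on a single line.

There is no surviving spouse, so the entire estate passes to Ragna's descendants per stirpes.
The estate is divided into 4 equal shares of 1/4 among Oskar, Brynja, Trygve, Njord.
Oskar is living and takes 1/4.
Brynja predeceased; the 1/4 allotted to Brynja's branch passes to Brynja's issue by representation.
Ylva is the sole taker at this level and receives the full 1/4.
Trygve predeceased; the 1/4 allotted to Trygve's branch passes to Trygve's issue by representation.
The 1/4 is divided into 2 equal shares of 1/8 among Dagny, Sindre.
Dagny is living and takes 1/8.
Sindre is living and takes 1/8.
Njord is living and takes 1/4.

Dagny 1/8; Njord 1/4; Oskar 1/4; Sindre 1/8; Ylva 1/4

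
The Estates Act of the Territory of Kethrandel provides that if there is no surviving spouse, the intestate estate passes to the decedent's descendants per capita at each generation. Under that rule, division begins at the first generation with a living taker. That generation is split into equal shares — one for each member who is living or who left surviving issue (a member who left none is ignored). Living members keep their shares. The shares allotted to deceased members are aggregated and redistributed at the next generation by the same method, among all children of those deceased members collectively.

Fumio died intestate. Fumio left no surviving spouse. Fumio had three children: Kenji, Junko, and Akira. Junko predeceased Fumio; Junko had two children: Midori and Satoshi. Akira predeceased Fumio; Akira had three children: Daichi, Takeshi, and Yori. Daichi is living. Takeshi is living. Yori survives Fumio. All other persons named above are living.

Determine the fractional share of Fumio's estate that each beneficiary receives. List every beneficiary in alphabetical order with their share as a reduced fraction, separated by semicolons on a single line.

Daichi 2/15; Kenji 1/3; Midori 2/15; Satoshi 2/15; Takeshi 2/15; Yori 2/15

There is no surviving spouse, so the entire estate passes to Fumio's descendants per capita at each generation.
At generation 1 (Kenji, Junko, Akira) there are 3 shares of (1)/3 = 1/3 each.
Living: Kenji — each takes 1/3.
Deceased: Junko and Akira. Their combined 2/3 is pooled and carried to generation 2.
At generation 2 (Midori, Satoshi, Daichi, Takeshi, Yori) there are 5 shares of (2/3)/5 = 2/15 each.
Living: Midori, Satoshi, Daichi, Takeshi, and Yori — each takes 2/15.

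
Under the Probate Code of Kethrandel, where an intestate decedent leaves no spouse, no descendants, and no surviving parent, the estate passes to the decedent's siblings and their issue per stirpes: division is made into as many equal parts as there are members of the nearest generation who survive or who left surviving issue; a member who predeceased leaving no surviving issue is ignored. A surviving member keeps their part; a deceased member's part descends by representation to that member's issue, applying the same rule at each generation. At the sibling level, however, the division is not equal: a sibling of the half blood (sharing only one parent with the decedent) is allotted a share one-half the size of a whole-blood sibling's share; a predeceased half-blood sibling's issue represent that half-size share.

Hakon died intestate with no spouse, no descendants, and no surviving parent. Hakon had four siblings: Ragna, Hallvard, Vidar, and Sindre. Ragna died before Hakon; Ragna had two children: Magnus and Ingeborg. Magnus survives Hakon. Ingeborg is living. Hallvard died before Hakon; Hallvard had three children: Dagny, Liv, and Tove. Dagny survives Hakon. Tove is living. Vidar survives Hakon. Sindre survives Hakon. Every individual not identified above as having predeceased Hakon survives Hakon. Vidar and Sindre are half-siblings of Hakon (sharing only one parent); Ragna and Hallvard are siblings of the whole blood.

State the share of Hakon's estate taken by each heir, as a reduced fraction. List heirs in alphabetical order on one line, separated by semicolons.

Dagny 1/9; Ingeborg 1/6; Liv 1/9; Magnus 1/6; Sindre 1/6; Tove 1/9; Vidar 1/6

No spouse, descendants, or parent survives, so the estate passes to Hakon's siblings per stirpes.
Half-blood siblings count for one-half the weight of whole-blood siblings at the initial division.
Dividing 1 in proportion to weights (total weight 3): Ragna (weight 1) → 1/3; Hallvard (weight 1) → 1/3; Vidar (weight 1/2) → 1/6; Sindre (weight 1/2) → 1/6.
Ragna predeceased; the 1/3 allotted to Ragna's branch passes to Ragna's issue by representation.
The 1/3 is divided into 2 equal shares of 1/6 among Magnus, Ingeborg.
Magnus is living and takes 1/6.
Ingeborg is living and takes 1/6.
Hallvard predeceased; the 1/3 allotted to Hallvard's branch passes to Hallvard's issue by representation.
The 1/3 is divided into 3 equal shares of 1/9 among Dagny, Liv, Tove.
Dagny is living and takes 1/9.
Liv is living and takes 1/9.
Tove is living and takes 1/9.
Vidar is living and takes 1/6.
Sindre is living and takes 1/6.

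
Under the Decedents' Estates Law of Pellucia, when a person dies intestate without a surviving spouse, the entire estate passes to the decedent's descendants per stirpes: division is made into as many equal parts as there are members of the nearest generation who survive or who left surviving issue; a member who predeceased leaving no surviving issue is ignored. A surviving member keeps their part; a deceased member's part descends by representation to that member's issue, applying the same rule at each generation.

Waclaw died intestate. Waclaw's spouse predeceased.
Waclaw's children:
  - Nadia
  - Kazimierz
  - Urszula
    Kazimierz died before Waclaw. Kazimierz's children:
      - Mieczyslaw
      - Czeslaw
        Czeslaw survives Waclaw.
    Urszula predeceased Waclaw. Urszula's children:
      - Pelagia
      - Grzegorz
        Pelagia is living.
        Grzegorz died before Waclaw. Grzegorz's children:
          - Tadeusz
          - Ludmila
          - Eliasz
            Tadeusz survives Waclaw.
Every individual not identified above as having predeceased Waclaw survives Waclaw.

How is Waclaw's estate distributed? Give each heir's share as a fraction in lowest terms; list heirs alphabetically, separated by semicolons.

There is no surviving spouse, so the entire estate passes to Waclaw's descendants per stirpes.
The estate is divided into 3 equal shares of 1/3 among Nadia, Kazimierz, Urszula.
Nadia is living and takes 1/3.
Kazimierz predeceased; the 1/3 allotted to Kazimierz's branch passes to Kazimierz's issue by representation.
The 1/3 is divided into 2 equal shares of 1/6 among Mieczyslaw, Czeslaw.
Mieczyslaw is living and takes 1/6.
Czeslaw is living and takes 1/6.
Urszula predeceased; the 1/3 allotted to Urszula's branch passes to Urszula's issue by representation.
The 1/3 is divided into 2 equal shares of 1/6 among Pelagia, Grzegorz.
Pelagia is living and takes 1/6.
Grzegorz predeceased; the 1/6 allotted to Grzegorz's branch passes to Grzegorz's issue by representation.
The 1/6 is divided into 3 equal shares of 1/18 among Tadeusz, Ludmila, Eliasz.
Tadeusz is living and takes 1/18.
Ludmila is living and takes 1/18.
Eliasz is living and takes 1/18.

Czeslaw 1/6; Eliasz 1/18; Ludmila 1/18; Mieczyslaw 1/6; Nadia 1/3; Pelagia 1/6; Tadeusz 1/18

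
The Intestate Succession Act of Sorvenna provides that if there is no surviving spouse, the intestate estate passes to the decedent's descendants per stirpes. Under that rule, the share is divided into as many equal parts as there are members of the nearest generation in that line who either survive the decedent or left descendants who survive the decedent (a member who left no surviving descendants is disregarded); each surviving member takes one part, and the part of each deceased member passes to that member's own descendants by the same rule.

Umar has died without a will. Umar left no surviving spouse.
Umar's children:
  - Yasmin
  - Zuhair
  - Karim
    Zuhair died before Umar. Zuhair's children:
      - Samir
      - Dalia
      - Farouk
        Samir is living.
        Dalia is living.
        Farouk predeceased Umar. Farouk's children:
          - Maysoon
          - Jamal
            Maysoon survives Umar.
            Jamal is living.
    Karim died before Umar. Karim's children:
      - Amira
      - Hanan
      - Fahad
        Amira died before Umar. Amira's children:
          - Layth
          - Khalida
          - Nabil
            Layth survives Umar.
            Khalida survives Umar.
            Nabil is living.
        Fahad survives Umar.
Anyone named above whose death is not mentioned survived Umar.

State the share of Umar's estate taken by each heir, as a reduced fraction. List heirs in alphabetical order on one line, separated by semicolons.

There is no surviving spouse, so the entire estate passes to Umar's descendants per stirpes.
The estate is divided into 3 equal shares of 1/3 among Yasmin, Zuhair, Karim.
Yasmin is living and takes 1/3.
Zuhair predeceased; the 1/3 allotted to Zuhair's branch passes to Zuhair's issue by representation.
The 1/3 is divided into 3 equal shares of 1/9 among Samir, Dalia, Farouk.
Samir is living and takes 1/9.
Dalia is living and takes 1/9.
Farouk predeceased; the 1/9 allotted to Farouk's branch passes to Farouk's issue by representation.
The 1/9 is divided into 2 equal shares of 1/18 among Maysoon, Jamal.
Maysoon is living and takes 1/18.
Jamal is living and takes 1/18.
Karim predeceased; the 1/3 allotted to Karim's branch passes to Karim's issue by representation.
The 1/3 is divided into 3 equal shares of 1/9 among Amira, Hanan, Fahad.
Amira predeceased; the 1/9 allotted to Amira's branch passes to Amira's issue by representation.
The 1/9 is divided into 3 equal shares of 1/27 among Layth, Khalida, Nabil.
Layth is living and takes 1/27.
Khalida is living and takes 1/27.
Nabil is living and takes 1/27.
Hanan is living and takes 1/9.
Fahad is living and takes 1/9.

Dalia 1/9; Fahad 1/9; Hanan 1/9; Jamal 1/18; Khalida 1/27; Layth 1/27; Maysoon 1/18; Nabil 1/27; Samir 1/9; Yasmin 1/3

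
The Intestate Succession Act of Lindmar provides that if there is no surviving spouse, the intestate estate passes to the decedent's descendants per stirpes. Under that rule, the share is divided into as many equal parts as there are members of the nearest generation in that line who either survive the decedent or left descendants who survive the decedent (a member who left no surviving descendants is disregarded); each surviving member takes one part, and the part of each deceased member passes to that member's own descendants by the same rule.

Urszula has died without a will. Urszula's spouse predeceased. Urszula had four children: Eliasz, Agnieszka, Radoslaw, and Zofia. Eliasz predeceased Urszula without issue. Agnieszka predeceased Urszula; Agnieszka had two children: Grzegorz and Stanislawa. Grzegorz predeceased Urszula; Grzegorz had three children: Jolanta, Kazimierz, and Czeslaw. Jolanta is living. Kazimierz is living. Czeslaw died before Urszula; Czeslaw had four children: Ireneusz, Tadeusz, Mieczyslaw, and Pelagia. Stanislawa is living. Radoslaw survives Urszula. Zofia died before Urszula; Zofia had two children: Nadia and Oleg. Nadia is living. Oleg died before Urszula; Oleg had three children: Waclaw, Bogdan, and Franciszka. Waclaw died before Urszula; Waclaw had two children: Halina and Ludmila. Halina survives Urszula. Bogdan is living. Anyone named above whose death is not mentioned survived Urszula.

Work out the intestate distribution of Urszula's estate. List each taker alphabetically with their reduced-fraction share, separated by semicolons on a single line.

There is no surviving spouse, so the entire estate passes to Urszula's descendants per stirpes.
Eliasz left no surviving issue, so that branch lapses and is disregarded.
The estate is divided into 3 equal shares of 1/3 among Agnieszka, Radoslaw, Zofia.
Agnieszka predeceased; the 1/3 allotted to Agnieszka's branch passes to Agnieszka's issue by representation.
The 1/3 is divided into 2 equal shares of 1/6 among Grzegorz, Stanislawa.
Grzegorz predeceased; the 1/6 allotted to Grzegorz's branch passes to Grzegorz's issue by representation.
The 1/6 is divided into 3 equal shares of 1/18 among Jolanta, Kazimierz, Czeslaw.
Jolanta is living and takes 1/18.
Kazimierz is living and takes 1/18.
Czeslaw predeceased; the 1/18 allotted to Czeslaw's branch passes to Czeslaw's issue by representation.
The 1/18 is divided into 4 equal shares of 1/72 among Ireneusz, Tadeusz, Mieczyslaw, Pelagia.
Ireneusz is living and takes 1/72.
Tadeusz is living and takes 1/72.
Mieczyslaw is living and takes 1/72.
Pelagia is living and takes 1/72.
Stanislawa is living and takes 1/6.
Radoslaw is living and takes 1/3.
Zofia predeceased; the 1/3 allotted to Zofia's branch passes to Zofia's issue by representation.
The 1/3 is divided into 2 equal shares of 1/6 among Nadia, Oleg.
Nadia is living and takes 1/6.
Oleg predeceased; the 1/6 allotted to Oleg's branch passes to Oleg's issue by representation.
The 1/6 is divided into 3 equal shares of 1/18 among Waclaw, Bogdan, Franciszka.
Waclaw predeceased; the 1/18 allotted to Waclaw's branch passes to Waclaw's issue by representation.
The 1/18 is divided into 2 equal shares of 1/36 among Halina, Ludmila.
Halina is living and takes 1/36.
Ludmila is living and takes 1/36.
Bogdan is living and takes 1/18.
Franciszka is living and takes 1/18.

Bogdan 1/18; Franciszka 1/18; Halina 1/36; Ireneusz 1/72; Jolanta 1/18; Kazimierz 1/18; Ludmila 1/36; Mieczyslaw 1/72; Nadia 1/6; Pelagia 1/72; Radoslaw 1/3; Stanislawa 1/6; Tadeusz 1/72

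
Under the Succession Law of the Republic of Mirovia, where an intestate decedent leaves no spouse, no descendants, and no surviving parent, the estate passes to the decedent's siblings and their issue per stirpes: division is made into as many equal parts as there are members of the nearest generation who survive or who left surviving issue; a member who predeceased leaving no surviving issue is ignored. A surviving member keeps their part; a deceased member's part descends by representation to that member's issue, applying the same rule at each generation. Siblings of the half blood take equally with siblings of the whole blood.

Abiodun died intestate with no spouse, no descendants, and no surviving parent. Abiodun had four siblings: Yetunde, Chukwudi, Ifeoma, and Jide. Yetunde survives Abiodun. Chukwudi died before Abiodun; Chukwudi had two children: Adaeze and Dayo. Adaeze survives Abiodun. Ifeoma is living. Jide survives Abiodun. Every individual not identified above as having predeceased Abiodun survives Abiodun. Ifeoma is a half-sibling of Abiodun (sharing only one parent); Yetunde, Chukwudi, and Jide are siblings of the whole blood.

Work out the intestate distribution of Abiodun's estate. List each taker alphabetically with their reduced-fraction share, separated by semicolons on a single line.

Adaeze 1/8; Dayo 1/8; Ifeoma 1/4; Jide 1/4; Yetunde 1/4

No spouse, descendants, or parent survives, so the estate passes to Abiodun's siblings per stirpes.
Half-blood and whole-blood siblings take equally under the stated rule.
The estate is divided into 4 equal shares of 1/4 among Yetunde, Chukwudi, Ifeoma, Jide.
Yetunde is living and takes 1/4.
Chukwudi predeceased; the 1/4 allotted to Chukwudi's branch passes to Chukwudi's issue by representation.
The 1/4 is divided into 2 equal shares of 1/8 among Adaeze, Dayo.
Adaeze is living and takes 1/8.
Dayo is living and takes 1/8.
Ifeoma is living and takes 1/4.
Jide is living and takes 1/4.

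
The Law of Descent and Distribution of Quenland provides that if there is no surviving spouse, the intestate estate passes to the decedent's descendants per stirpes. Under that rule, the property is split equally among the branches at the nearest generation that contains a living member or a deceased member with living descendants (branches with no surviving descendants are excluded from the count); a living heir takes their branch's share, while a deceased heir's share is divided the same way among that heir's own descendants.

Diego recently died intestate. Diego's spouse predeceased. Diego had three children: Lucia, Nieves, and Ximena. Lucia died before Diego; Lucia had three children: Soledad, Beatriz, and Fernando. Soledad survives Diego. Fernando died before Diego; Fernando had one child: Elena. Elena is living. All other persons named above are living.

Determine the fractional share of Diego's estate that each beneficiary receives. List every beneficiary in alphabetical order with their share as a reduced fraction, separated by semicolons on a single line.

There is no surviving spouse, so the entire estate passes to Diego's descendants per stirpes.
The estate is divided into 3 equal shares of 1/3 among Lucia, Nieves, Ximena.
Lucia predeceased; the 1/3 allotted to Lucia's branch passes to Lucia's issue by representation.
The 1/3 is divided into 3 equal shares of 1/9 among Soledad, Beatriz, Fernando.
Soledad is living and takes 1/9.
Beatriz is living and takes 1/9.
Fernando predeceased; the 1/9 allotted to Fernando's branch passes to Fernando's issue by representation.
Elena is the sole taker at this level and receives the full 1/9.
Nieves is living and takes 1/3.
Ximena is living and takes 1/3.

Beatriz 1/9; Elena 1/9; Nieves 1/3; Soledad 1/9; Ximena 1/3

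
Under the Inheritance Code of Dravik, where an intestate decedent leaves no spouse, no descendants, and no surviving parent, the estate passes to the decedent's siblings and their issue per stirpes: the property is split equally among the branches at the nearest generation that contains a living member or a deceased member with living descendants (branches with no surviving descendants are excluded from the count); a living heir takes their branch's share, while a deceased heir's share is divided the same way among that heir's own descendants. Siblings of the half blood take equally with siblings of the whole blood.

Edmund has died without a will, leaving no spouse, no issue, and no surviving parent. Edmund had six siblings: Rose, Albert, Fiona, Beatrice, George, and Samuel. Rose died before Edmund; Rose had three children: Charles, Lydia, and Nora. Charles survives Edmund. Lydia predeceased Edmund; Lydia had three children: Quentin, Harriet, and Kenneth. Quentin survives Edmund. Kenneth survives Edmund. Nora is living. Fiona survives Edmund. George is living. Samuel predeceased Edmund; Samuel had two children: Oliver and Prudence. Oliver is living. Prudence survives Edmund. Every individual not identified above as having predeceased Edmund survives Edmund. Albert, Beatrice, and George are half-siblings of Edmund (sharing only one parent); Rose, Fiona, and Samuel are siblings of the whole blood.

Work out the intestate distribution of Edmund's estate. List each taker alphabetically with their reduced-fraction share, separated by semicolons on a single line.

No spouse, descendants, or parent survives, so the estate passes to Edmund's siblings per stirpes.
Half-blood and whole-blood siblings take equally under the stated rule.
The estate is divided into 6 equal shares of 1/6 among Rose, Albert, Fiona, Beatrice, George, Samuel.
Rose predeceased; the 1/6 allotted to Rose's branch passes to Rose's issue by representation.
The 1/6 is divided into 3 equal shares of 1/18 among Charles, Lydia, Nora.
Charles is living and takes 1/18.
Lydia predeceased; the 1/18 allotted to Lydia's branch passes to Lydia's issue by representation.
The 1/18 is divided into 3 equal shares of 1/54 among Quentin, Harriet, Kenneth.
Quentin is living and takes 1/54.
Harriet is living and takes 1/54.
Kenneth is living and takes 1/54.
Nora is living and takes 1/18.
Albert is living and takes 1/6.
Fiona is living and takes 1/6.
Beatrice is living and takes 1/6.
George is living and takes 1/6.
Samuel predeceased; the 1/6 allotted to Samuel's branch passes to Samuel's issue by representation.
The 1/6 is divided into 2 equal shares of 1/12 among Oliver, Prudence.
Oliver is living and takes 1/12.
Prudence is living and takes 1/12.

Albert 1/6; Beatrice 1/6; Charles 1/18; Fiona 1/6; George 1/6; Harriet 1/54; Kenneth 1/54; Nora 1/18; Oliver 1/12; Prudence 1/12; Quentin 1/54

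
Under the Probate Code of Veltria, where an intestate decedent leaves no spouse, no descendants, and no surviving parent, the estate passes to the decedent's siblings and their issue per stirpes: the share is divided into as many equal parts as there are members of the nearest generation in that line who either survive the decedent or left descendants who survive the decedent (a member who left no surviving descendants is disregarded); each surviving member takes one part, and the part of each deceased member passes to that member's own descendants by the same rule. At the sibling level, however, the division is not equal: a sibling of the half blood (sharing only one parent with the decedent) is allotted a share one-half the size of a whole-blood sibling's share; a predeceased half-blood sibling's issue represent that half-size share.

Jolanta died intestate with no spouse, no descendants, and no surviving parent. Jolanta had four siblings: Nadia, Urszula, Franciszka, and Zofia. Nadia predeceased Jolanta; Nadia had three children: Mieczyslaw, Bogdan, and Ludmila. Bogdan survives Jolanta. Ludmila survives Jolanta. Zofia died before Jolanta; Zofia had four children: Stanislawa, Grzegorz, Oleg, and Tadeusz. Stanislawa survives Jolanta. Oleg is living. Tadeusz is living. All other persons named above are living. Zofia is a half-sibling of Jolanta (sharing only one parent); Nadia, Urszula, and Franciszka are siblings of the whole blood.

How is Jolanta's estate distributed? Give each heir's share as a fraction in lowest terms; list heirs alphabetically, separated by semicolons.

Bogdan 2/21; Franciszka 2/7; Grzegorz 1/28; Ludmila 2/21; Mieczyslaw 2/21; Oleg 1/28; Stanislawa 1/28; Tadeusz 1/28; Urszula 2/7

No spouse, descendants, or parent survives, so the estate passes to Jolanta's siblings per stirpes.
Half-blood siblings count for one-half the weight of whole-blood siblings at the initial division.
Dividing 1 in proportion to weights (total weight 7/2): Nadia (weight 1) → 2/7; Urszula (weight 1) → 2/7; Franciszka (weight 1) → 2/7; Zofia (weight 1/2) → 1/7.
Nadia predeceased; the 2/7 allotted to Nadia's branch passes to Nadia's issue by representation.
The 2/7 is divided into 3 equal shares of 2/21 among Mieczyslaw, Bogdan, Ludmila.
Mieczyslaw is living and takes 2/21.
Bogdan is living and takes 2/21.
Ludmila is living and takes 2/21.
Urszula is living and takes 2/7.
Franciszka is living and takes 2/7.
Zofia predeceased; the 1/7 allotted to Zofia's branch passes to Zofia's issue by representation.
The 1/7 is divided into 4 equal shares of 1/28 among Stanislawa, Grzegorz, Oleg, Tadeusz.
Stanislawa is living and takes 1/28.
Grzegorz is living and takes 1/28.
Oleg is living and takes 1/28.
Tadeusz is living and takes 1/28.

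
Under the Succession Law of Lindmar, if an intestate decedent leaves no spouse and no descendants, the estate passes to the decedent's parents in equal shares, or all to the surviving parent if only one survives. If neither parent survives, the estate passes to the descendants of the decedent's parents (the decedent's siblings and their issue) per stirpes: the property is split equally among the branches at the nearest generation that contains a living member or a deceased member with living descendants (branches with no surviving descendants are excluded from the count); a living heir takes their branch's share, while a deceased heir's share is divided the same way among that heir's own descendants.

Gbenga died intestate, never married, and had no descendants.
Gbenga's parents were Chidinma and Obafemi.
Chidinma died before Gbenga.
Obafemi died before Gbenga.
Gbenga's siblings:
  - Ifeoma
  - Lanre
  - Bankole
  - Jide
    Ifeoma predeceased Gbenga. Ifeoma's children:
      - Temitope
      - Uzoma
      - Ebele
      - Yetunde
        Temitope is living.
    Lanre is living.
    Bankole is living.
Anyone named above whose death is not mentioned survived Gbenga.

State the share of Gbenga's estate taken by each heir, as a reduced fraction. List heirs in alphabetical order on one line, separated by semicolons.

Neither parent survives and there are no descendants, so the estate passes to Gbenga's siblings and their issue per stirpes.
The estate is divided into 4 equal shares of 1/4 among Ifeoma, Lanre, Bankole, Jide.
Ifeoma predeceased; the 1/4 allotted to Ifeoma's branch passes to Ifeoma's issue by representation.
The 1/4 is divided into 4 equal shares of 1/16 among Temitope, Uzoma, Ebele, Yetunde.
Temitope is living and takes 1/16.
Uzoma is living and takes 1/16.
Ebele is living and takes 1/16.
Yetunde is living and takes 1/16.
Lanre is living and takes 1/4.
Bankole is living and takes 1/4.
Jide is living and takes 1/4.

Bankole 1/4; Ebele 1/16; Jide 1/4; Lanre 1/4; Temitope 1/16; Uzoma 1/16; Yetunde 1/16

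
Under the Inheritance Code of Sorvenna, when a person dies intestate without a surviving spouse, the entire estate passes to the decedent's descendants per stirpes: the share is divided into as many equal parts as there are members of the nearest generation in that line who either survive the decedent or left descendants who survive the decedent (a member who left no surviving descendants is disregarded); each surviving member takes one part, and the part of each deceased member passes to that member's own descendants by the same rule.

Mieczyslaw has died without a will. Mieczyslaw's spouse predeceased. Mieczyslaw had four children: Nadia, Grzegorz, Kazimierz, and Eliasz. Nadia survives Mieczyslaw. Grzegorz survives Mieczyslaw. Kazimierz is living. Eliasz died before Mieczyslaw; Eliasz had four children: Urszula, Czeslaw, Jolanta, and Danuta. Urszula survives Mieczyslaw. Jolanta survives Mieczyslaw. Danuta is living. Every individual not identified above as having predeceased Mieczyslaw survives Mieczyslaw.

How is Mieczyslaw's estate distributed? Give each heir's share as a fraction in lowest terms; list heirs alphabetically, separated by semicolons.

Czeslaw 1/16; Danuta 1/16; Grzegorz 1/4; Jolanta 1/16; Kazimierz 1/4; Nadia 1/4; Urszula 1/16

There is no surviving spouse, so the entire estate passes to Mieczyslaw's descendants per stirpes.
The estate is divided into 4 equal shares of 1/4 among Nadia, Grzegorz, Kazimierz, Eliasz.
Nadia is living and takes 1/4.
Grzegorz is living and takes 1/4.
Kazimierz is living and takes 1/4.
Eliasz predeceased; the 1/4 allotted to Eliasz's branch passes to Eliasz's issue by representation.
The 1/4 is divided into 4 equal shares of 1/16 among Urszula, Czeslaw, Jolanta, Danuta.
Urszula is living and takes 1/16.
Czeslaw is living and takes 1/16.
Jolanta is living and takes 1/16.
Danuta is living and takes 1/16.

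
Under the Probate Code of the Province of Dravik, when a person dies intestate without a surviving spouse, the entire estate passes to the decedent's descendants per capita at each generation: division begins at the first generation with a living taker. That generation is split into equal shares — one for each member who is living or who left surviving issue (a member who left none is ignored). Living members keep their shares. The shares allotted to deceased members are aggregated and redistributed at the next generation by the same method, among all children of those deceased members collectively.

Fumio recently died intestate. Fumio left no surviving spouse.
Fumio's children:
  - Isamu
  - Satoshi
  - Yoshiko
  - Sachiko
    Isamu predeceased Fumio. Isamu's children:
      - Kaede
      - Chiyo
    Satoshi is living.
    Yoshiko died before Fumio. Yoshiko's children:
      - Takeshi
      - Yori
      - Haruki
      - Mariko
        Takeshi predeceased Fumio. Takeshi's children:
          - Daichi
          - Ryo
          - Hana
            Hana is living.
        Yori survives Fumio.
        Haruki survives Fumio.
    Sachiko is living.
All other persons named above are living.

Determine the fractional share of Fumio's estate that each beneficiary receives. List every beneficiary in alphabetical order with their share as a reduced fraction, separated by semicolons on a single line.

There is no surviving spouse, so the entire estate passes to Fumio's descendants per capita at each generation.
At generation 1 (Isamu, Satoshi, Yoshiko, Sachiko) there are 4 shares of (1)/4 = 1/4 each.
Living: Satoshi and Sachiko — each takes 1/4.
Deceased: Isamu and Yoshiko. Their combined 1/2 is pooled and carried to generation 2.
At generation 2 (Kaede, Chiyo, Takeshi, Yori, Haruki, Mariko) there are 6 shares of (1/2)/6 = 1/12 each.
Living: Kaede, Chiyo, Yori, Haruki, and Mariko — each takes 1/12.
Deceased: Takeshi. That 1/12 share is carried to generation 3.
At generation 3 (Daichi, Ryo, Hana) there are 3 shares of (1/12)/3 = 1/36 each.
Living: Daichi, Ryo, and Hana — each takes 1/36.

Chiyo 1/12; Daichi 1/36; Hana 1/36; Haruki 1/12; Kaede 1/12; Mariko 1/12; Ryo 1/36; Sachiko 1/4; Satoshi 1/4; Yori 1/12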